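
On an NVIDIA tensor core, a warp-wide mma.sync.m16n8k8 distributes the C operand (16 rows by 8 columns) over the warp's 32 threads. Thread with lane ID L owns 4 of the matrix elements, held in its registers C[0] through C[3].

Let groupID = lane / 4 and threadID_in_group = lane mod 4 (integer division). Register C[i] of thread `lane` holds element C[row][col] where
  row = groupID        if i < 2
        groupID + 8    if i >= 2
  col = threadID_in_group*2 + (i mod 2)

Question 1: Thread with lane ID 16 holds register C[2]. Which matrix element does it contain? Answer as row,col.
lane 16: G=4 (16/4), T=0 (16%4)
i=2: r=4+8=12, c=0*2+0=0

12,0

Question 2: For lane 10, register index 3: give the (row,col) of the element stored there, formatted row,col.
10,5

10: G=2,T=2
[3] (2+8,2*2+1) = (10,5)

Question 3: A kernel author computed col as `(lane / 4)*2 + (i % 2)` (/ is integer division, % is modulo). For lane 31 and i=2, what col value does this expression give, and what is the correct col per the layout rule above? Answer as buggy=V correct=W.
buggy=14 correct=6

`(lane / 4)*2 + (i % 2)`[31,2]→14
lane 31: G=7 (31/4), T=3 (31%4)
i=2: r=7+8=15, c=3*2+0=6
col: 14 vs 6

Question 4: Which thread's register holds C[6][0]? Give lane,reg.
24,0

r=6→G=6,rhi=0  c=0→T=0,p=0
L=6*4+0=24  i=0*2+0=0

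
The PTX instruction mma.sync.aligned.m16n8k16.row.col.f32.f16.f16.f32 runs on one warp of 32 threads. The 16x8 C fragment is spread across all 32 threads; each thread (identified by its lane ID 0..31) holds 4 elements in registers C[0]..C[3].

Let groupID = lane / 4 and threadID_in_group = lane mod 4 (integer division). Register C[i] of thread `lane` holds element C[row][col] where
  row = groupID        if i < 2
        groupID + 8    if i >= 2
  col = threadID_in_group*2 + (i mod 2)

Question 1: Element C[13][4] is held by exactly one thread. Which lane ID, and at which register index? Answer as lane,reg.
r=13->g=5,rb=1  c=4->t=2,b0=0
L=5*4+2=22  i=1*2+0=2

22,2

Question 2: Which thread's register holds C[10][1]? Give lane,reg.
r: 10->gid=2,r8=1  c: 1->tid=0,i&1=1
L=2*4+0=8  i=1*2+1=3

8,3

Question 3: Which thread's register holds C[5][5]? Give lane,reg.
22,1

r: 5->gid=5,r8=0  c: 5->tid=2,i&1=1
L=5*4+2=22  i=0*2+1=1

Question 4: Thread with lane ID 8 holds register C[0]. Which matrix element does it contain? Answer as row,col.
L=8→G=8>>2=2, T=8&3=0
[0]→row 2+0=2  col 0·2+0=0

2,0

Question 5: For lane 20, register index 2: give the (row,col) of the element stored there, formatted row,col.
lane 20: gid=5 (20/4), tid=0 (20%4)
i=2: r=5+8=13, c=0*2+0=0

13,0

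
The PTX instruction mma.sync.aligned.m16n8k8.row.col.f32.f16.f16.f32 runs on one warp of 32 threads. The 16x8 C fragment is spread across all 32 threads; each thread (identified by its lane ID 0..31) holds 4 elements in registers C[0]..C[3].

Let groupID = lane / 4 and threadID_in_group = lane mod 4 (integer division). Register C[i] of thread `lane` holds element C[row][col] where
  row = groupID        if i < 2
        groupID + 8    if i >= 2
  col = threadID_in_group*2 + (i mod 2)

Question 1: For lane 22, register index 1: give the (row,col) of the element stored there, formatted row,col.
5,5

22: gid=5,tid=2
[1] (5+0,2*2+1) = (5,5)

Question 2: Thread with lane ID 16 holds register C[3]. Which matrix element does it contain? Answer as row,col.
16: gr=4,th=0
[3] (4+8,0*2+1) = (12,1)

12,1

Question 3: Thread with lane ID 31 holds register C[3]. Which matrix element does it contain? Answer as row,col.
15,7

31: gid=7,tid=3
[3] (7+8,3*2+1) = (15,7)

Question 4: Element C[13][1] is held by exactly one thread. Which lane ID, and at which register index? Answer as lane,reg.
20,3

r=13->g=5,rb=1  c=1->t=0,b0=1
L=5*4+0=20  i=1*2+1=3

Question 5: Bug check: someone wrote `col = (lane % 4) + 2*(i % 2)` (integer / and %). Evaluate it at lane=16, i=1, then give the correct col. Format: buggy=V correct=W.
`(lane % 4) + 2*(i % 2)`[16,1]=>2
lane 16=>16/4=4, 16 mod 4=0
i=1  r:4+0=>4  c:2·0+1=>1
col: 2 vs 1

buggy=2 correct=1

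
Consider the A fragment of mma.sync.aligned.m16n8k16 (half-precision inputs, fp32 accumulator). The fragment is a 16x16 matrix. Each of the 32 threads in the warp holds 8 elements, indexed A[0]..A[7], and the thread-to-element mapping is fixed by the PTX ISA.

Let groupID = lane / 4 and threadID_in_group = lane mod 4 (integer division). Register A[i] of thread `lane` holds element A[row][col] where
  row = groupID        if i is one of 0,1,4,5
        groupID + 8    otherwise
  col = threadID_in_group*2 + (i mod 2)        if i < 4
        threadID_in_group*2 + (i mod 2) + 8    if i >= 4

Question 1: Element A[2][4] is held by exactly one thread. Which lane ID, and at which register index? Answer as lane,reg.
r=2->g=2,rb=0  c=4->cb=0,t=2,b0=0
L=2*4+2=10  i=0*4+0*2+0=0

10,0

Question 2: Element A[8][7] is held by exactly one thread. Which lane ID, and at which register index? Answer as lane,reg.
r: 8->gid=0,r8=1  c: 7->c8=0,tid=3,i&1=1
L=0*4+3=3  i=0*4+1*2+1=3

3,3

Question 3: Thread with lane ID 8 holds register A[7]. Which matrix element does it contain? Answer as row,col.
lane 8→8/4=2, 8 mod 4=0
i=7  r:2+8→10  c:2·0+1+8→9

10,9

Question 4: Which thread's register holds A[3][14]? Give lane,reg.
r=3⇒gr=3,Rb=0  c=14⇒Cb=1,th=3,odd=0
L=3*4+3=15  i=1*4+0*2+0=4

15,4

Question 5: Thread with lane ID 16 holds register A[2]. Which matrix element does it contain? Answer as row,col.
16: g=4,t=0
[2] (4+8,0*2+0+0) = (12,0)

12,0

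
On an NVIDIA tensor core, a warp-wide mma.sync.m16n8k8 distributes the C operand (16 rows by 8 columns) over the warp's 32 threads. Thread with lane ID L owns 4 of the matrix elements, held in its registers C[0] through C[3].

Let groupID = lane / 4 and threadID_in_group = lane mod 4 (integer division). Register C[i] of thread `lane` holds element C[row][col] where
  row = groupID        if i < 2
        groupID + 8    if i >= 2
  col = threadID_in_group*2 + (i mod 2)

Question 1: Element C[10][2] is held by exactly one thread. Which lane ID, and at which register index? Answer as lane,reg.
r=10→G=2,rhi=1  c=2→T=1,p=0
L=2*4+1=9  i=1*2+0=2

9,2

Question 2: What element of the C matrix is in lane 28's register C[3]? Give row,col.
L=28=>grp=28>>2=7, tig=28&3=0
[3]=>row 7+8=15  col 0·2+1=1

15,1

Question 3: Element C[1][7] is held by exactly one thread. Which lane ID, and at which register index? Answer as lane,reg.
r: 1->gid=1,r8=0  c: 7->tid=3,i&1=1
L=1*4+3=7  i=0*2+1=1

7,1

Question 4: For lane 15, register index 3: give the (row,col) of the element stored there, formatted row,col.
11,7

lane 15→15/4=3, 15 mod 4=3
i=3  r:3+8→11  c:2·3+1→7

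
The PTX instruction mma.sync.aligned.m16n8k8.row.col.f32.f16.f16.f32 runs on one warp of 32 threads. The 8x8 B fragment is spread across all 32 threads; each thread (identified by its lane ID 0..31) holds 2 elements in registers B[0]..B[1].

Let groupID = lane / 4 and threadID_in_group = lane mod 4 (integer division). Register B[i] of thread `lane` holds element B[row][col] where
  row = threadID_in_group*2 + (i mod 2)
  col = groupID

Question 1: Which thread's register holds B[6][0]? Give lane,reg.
c=0⇒gr=0  r=6⇒th=3,odd=0
L=0*4+3=3  i=0=0

3,0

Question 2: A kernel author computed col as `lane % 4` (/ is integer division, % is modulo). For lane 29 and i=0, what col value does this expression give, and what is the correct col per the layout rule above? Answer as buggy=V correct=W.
buggy=1 correct=7

`lane % 4`[29,0]⇒1
29: gr=7,th=1
[0] (1*2+0,7) = (2,7)
col: 1 vs 7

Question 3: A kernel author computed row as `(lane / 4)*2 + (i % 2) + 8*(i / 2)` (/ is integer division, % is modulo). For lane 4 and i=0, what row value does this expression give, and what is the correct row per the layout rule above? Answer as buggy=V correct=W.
`(lane / 4)*2 + (i % 2) + 8*(i / 2)`[4,0]→2
lane 4: G=1 (4/4), T=0 (4%4)
i=0: r=0*2+0=0, c=G=1
row: 2 vs 0

buggy=2 correct=0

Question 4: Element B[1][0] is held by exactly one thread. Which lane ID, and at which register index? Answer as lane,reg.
0,1

c=0⇒gr=0  r=1⇒th=0,odd=1
L=0*4+0=0  i=1=1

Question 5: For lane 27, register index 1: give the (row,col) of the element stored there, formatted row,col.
lane 27⇒27/4=6, 27 mod 4=3
i=1  r:2·3+1⇒7  c:6

7,6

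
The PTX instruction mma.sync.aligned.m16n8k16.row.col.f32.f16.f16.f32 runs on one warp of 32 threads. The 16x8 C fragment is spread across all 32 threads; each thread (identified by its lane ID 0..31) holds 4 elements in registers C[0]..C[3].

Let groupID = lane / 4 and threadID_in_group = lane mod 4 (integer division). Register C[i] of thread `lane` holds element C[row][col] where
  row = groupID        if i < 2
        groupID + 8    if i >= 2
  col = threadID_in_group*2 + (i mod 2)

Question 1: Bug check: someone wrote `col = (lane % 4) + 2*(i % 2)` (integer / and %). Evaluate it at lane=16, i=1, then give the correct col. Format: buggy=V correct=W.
buggy=2 correct=1

`(lane % 4) + 2*(i % 2)`[16,1]->2
L=16->g=16>>2=4, t=16&3=0
[1]->row 4+0=4  col 0·2+1=1
col: 2 vs 1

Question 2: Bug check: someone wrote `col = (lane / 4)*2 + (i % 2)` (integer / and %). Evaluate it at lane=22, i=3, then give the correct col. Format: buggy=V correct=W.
buggy=11 correct=5

`(lane / 4)*2 + (i % 2)`[22,3]⇒11
L=22⇒gr=22>>2=5, th=22&3=2
[3]⇒row 5+8=13  col 2·2+1=5
col: 11 vs 5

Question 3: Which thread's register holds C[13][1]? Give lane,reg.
20,3

r: 13->gid=5,r8=1  c: 1->tid=0,i&1=1
L=5*4+0=20  i=1*2+1=3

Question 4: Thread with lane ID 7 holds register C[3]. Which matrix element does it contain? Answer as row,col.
lane 7→7/4=1, 7 mod 4=3
i=3  r:1+8→9  c:2·3+1→7

9,7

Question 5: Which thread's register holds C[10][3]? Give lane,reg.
9,3

r: 10->gid=2,r8=1  c: 3->tid=1,i&1=1
L=2*4+1=9  i=1*2+1=3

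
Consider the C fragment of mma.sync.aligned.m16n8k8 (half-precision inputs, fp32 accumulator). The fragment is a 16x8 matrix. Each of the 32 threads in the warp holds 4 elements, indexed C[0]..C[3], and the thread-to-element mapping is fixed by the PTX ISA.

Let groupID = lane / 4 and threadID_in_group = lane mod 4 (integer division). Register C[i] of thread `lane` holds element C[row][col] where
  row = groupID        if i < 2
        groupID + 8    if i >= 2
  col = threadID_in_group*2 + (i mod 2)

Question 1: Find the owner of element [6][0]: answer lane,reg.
24,0

r=6⇒gr=6,Rb=0  c=0⇒th=0,odd=0
L=6*4+0=24  i=0*2+0=0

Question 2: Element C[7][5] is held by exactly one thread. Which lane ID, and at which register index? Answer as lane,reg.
r: 7->gid=7,r8=0  c: 5->tid=2,i&1=1
L=7*4+2=30  i=0*2+1=1

30,1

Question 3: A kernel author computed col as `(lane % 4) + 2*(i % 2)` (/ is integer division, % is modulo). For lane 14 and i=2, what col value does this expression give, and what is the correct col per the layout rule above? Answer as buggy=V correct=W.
`(lane % 4) + 2*(i % 2)`[14,2]→2
L=14→G=14>>2=3, T=14&3=2
[2]→row 3+8=11  col 2·2+0=4
col: 2 vs 4

buggy=2 correct=4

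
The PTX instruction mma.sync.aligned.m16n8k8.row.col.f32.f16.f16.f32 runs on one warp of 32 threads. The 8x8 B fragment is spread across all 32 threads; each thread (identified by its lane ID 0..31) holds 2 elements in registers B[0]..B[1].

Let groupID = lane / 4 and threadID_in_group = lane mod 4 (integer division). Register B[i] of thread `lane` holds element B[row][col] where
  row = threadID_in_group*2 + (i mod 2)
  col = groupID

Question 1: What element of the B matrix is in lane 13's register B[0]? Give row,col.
2,3

lane 13=>13/4=3, 13 mod 4=1
i=0  r:2·1+0=>2  c:3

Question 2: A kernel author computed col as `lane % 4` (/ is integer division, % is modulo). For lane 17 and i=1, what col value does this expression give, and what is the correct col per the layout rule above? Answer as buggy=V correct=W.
`lane % 4`[17,1]->1
lane 17: g=4 (17/4), t=1 (17%4)
i=1: r=1*2+1=3, c=g=4
col: 1 vs 4

buggy=1 correct=4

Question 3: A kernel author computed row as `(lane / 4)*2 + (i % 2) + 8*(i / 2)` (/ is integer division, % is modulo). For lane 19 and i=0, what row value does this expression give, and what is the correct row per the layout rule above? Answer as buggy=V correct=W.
`(lane / 4)*2 + (i % 2) + 8*(i / 2)`[19,0]->8
L=19->g=19>>2=4, t=19&3=3
[0]->row 3·2+0=6  col g=4
row: 8 vs 6

buggy=8 correct=6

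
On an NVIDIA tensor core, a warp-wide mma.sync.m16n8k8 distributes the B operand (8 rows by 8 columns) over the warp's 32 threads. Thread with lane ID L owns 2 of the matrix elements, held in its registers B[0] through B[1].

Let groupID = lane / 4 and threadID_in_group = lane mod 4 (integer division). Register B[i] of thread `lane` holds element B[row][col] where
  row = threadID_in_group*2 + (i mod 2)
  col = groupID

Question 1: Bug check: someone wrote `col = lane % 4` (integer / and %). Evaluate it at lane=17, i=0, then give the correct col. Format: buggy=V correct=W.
buggy=1 correct=4

`lane % 4`[17,0]=>1
17: grp=4,tig=1
[0] (1*2+0,4) = (2,4)
col: 1 vs 4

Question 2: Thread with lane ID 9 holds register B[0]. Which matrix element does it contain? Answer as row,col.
2,2

L=9⇒gr=9>>2=2, th=9&3=1
[0]⇒row 1·2+0=2  col gr=2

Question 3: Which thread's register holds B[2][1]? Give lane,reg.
5,0

c=1->g=1  r=2->t=1,b0=0
L=1*4+1=5  i=0=0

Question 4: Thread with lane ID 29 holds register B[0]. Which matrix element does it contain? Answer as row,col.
lane 29→29/4=7, 29 mod 4=1
i=0  r:2·1+0→2  c:7

2,7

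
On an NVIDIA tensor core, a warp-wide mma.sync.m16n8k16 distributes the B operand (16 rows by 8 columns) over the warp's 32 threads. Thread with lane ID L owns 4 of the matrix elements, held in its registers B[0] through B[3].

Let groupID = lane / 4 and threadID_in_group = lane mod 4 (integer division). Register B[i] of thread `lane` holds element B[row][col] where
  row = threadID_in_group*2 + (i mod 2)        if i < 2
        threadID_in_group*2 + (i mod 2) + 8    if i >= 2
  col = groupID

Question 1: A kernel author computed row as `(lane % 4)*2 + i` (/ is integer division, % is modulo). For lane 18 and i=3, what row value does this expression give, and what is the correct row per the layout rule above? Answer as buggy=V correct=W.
`(lane % 4)*2 + i`[18,3]=>7
L=18=>grp=18>>2=4, tig=18&3=2
[3]=>row 2·2+1+8=13  col grp=4
row: 7 vs 13

buggy=7 correct=13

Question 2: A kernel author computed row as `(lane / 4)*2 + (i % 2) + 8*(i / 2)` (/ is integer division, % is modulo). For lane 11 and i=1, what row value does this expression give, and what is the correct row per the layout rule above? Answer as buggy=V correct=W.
`(lane / 4)*2 + (i % 2) + 8*(i / 2)`[11,1]⇒5
lane 11: gr=2 (11/4), th=3 (11%4)
i=1: r=3*2+1+0=7, c=gr=2
row: 5 vs 7

buggy=5 correct=7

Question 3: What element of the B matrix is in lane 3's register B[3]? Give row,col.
15,0

L=3->gid=3>>2=0, tid=3&3=3
[3]->row 3·2+1+8=15  col gid=0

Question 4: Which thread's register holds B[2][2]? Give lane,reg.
c=2->g=2  r=2->rb=0,t=1,b0=0
L=2*4+1=9  i=0*2+0=0

9,0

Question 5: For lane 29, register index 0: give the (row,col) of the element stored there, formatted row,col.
29: g=7,t=1
[0] (1*2+0+0,7) = (2,7)

2,7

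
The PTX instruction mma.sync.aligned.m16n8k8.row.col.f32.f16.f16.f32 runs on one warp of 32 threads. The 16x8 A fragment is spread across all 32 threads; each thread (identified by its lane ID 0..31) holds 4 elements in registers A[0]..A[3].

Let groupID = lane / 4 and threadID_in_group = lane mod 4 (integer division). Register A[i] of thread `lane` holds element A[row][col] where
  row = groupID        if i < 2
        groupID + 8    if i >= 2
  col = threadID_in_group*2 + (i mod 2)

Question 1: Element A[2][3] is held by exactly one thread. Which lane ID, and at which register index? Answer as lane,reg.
r: 2->gid=2,r8=0  c: 3->tid=1,i&1=1
L=2*4+1=9  i=0*2+1=1

9,1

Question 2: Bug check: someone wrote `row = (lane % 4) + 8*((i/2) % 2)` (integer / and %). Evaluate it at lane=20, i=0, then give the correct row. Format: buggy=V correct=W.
buggy=0 correct=5

`(lane % 4) + 8*((i/2) % 2)`[20,0]=>0
L=20=>grp=20>>2=5, tig=20&3=0
[0]=>row 5+0=5  col 0·2+0=0
row: 0 vs 5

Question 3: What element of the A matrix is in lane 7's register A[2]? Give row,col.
lane 7->7/4=1, 7 mod 4=3
i=2  r:1+8->9  c:2·3+0->6

9,6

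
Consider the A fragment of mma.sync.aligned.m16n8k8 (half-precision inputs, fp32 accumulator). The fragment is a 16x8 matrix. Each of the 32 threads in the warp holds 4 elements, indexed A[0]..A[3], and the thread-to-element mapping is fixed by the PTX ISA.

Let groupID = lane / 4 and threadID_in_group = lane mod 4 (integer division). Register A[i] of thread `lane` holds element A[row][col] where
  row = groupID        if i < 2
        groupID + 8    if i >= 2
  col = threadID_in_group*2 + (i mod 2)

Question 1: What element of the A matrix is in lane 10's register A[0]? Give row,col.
2,4

L=10→G=10>>2=2, T=10&3=2
[0]→row 2+0=2  col 2·2+0=4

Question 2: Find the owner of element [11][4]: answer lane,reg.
14,2

r=11⇒gr=3,Rb=1  c=4⇒th=2,odd=0
L=3*4+2=14  i=1*2+0=2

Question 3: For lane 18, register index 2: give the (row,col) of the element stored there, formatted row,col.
12,4

lane 18=>18/4=4, 18 mod 4=2
i=2  r:4+8=>12  c:2·2+0=>4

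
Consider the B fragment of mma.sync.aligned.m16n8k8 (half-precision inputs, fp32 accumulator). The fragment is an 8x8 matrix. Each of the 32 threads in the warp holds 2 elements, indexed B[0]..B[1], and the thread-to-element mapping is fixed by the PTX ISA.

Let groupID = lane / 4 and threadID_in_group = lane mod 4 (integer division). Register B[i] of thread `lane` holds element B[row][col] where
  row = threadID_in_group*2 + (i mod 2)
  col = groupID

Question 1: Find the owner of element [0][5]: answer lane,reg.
20,0

c=5⇒gr=5  r=0⇒th=0,odd=0
L=5*4+0=20  i=0=0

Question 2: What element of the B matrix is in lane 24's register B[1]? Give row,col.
lane 24⇒24/4=6, 24 mod 4=0
i=1  r:2·0+1⇒1  c:6

1,6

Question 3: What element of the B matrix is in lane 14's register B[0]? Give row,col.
4,3

lane 14: grp=3 (14/4), tig=2 (14%4)
i=0: r=2*2+0=4, c=grp=3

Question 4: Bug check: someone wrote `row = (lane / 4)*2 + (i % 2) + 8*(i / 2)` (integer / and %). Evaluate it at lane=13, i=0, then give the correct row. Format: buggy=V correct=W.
`(lane / 4)*2 + (i % 2) + 8*(i / 2)`[13,0]->6
L=13->g=13>>2=3, t=13&3=1
[0]->row 1·2+0=2  col g=3
row: 6 vs 2

buggy=6 correct=2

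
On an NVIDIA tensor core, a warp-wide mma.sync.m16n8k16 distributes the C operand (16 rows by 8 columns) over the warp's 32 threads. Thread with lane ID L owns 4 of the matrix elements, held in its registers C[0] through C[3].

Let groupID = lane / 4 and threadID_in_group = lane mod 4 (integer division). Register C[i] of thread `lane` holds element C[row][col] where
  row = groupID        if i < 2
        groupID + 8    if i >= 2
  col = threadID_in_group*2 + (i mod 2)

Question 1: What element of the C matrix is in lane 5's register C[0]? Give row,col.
L=5→G=5>>2=1, T=5&3=1
[0]→row 1+0=1  col 1·2+0=2

1,2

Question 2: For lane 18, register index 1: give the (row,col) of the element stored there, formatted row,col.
4,5

lane 18=>18/4=4, 18 mod 4=2
i=1  r:4+0=>4  c:2·2+1=>5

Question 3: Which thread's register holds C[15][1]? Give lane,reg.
r=15→G=7,rhi=1  c=1→T=0,p=1
L=7*4+0=28  i=1*2+1=3

28,3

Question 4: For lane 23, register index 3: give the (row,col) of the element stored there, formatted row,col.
lane 23->23/4=5, 23 mod 4=3
i=3  r:5+8->13  c:2·3+1->7

13,7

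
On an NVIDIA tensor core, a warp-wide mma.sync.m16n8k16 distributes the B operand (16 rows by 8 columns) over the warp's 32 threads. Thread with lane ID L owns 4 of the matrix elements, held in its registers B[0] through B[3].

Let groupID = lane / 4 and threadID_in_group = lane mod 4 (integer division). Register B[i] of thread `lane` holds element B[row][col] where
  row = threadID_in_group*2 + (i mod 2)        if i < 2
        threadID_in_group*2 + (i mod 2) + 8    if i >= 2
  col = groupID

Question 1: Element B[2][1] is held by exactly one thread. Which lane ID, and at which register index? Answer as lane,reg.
5,0

c=1⇒gr=1  r=2⇒Rb=0,th=1,odd=0
L=1*4+1=5  i=0*2+0=0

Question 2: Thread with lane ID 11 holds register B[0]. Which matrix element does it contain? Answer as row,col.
lane 11->11/4=2, 11 mod 4=3
i=0  r:2·3+0+0->6  c:2

6,2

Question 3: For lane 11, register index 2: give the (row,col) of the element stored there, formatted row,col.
14,2

11: G=2,T=3
[2] (3*2+0+8,2) = (14,2)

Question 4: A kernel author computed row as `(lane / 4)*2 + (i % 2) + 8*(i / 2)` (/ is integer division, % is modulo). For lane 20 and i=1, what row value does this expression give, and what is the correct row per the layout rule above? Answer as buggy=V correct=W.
`(lane / 4)*2 + (i % 2) + 8*(i / 2)`[20,1]=>11
L=20=>grp=20>>2=5, tig=20&3=0
[1]=>row 0·2+1+0=1  col grp=5
row: 11 vs 1

buggy=11 correct=1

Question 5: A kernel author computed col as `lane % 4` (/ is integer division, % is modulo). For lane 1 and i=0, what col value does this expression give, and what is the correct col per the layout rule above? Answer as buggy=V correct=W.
`lane % 4`[1,0]->1
lane 1->1/4=0, 1 mod 4=1
i=0  r:2·1+0+0->2  c:0
col: 1 vs 0

buggy=1 correct=0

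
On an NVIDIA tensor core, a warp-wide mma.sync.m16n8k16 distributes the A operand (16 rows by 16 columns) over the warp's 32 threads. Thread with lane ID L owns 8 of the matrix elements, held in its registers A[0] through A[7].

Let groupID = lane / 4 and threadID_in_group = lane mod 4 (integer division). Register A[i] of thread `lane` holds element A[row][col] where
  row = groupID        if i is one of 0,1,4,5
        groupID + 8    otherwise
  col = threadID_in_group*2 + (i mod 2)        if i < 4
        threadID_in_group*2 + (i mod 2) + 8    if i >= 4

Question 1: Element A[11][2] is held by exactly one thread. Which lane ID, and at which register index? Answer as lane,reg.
r=11->g=3,rb=1  c=2->cb=0,t=1,b0=0
L=3*4+1=13  i=0*4+1*2+0=2

13,2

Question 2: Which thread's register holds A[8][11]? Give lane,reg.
r: 8->gid=0,r8=1  c: 11->c8=1,tid=1,i&1=1
L=0*4+1=1  i=1*4+1*2+1=7

1,7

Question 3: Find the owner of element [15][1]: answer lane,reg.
r=15->g=7,rb=1  c=1->cb=0,t=0,b0=1
L=7*4+0=28  i=0*4+1*2+1=3

28,3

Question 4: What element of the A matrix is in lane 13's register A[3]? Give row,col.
13: G=3,T=1
[3] (3+8,1*2+1+0) = (11,3)

11,3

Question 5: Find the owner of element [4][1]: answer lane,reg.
16,1

r:4=>grp=4,rB=0  c:1=>cB=0,tig=0,lo=1
L=4*4+0=16  i=0*4+0*2+1=1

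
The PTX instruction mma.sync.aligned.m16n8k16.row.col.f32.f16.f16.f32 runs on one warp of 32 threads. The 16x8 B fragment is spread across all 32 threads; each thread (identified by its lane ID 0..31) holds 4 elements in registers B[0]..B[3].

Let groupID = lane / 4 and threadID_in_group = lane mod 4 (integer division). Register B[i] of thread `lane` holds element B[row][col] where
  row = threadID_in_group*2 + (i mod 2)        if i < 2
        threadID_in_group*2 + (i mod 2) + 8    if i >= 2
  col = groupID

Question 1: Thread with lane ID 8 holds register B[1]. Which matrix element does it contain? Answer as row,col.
1,2

8: gr=2,th=0
[1] (0*2+1+0,2) = (1,2)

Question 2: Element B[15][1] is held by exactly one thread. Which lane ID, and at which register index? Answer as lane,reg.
c: 1->gid=1  r: 15->r8=1,tid=3,i&1=1
L=1*4+3=7  i=1*2+1=3

7,3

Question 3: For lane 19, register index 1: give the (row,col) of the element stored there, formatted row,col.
19: gid=4,tid=3
[1] (3*2+1+0,4) = (7,4)

7,4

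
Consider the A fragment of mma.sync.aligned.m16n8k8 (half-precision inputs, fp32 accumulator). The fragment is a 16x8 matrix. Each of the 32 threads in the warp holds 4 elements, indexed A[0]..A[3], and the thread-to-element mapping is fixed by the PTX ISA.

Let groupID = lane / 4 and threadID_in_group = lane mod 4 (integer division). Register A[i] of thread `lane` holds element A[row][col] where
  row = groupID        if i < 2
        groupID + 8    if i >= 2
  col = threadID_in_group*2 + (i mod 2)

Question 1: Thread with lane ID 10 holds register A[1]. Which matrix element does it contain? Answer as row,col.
lane 10: G=2 (10/4), T=2 (10%4)
i=1: r=2+0=2, c=2*2+1=5

2,5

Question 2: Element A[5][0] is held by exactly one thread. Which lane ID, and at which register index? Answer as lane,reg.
20,0

r=5→G=5,rhi=0  c=0→T=0,p=0
L=5*4+0=20  i=0*2+0=0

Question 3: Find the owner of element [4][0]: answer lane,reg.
16,0

r=4→G=4,rhi=0  c=0→T=0,p=0
L=4*4+0=16  i=0*2+0=0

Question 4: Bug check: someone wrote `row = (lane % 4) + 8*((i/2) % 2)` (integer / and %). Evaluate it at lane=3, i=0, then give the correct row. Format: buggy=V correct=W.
buggy=3 correct=0

`(lane % 4) + 8*((i/2) % 2)`[3,0]->3
3: g=0,t=3
[0] (0+0,3*2+0) = (0,6)
row: 3 vs 0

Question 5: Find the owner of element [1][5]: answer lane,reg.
6,1

r: 1->gid=1,r8=0  c: 5->tid=2,i&1=1
L=1*4+2=6  i=0*2+1=1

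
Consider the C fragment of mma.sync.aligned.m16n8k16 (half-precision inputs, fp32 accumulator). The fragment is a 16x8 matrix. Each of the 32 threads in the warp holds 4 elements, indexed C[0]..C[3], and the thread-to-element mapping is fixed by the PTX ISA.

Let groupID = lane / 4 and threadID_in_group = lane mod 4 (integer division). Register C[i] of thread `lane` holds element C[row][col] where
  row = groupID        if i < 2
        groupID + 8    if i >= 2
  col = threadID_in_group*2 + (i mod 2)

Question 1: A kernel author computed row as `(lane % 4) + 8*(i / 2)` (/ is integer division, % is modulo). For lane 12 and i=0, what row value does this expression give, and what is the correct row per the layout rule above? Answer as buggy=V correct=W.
`(lane % 4) + 8*(i / 2)`[12,0]=>0
L=12=>grp=12>>2=3, tig=12&3=0
[0]=>row 3+0=3  col 0·2+0=0
row: 0 vs 3

buggy=0 correct=3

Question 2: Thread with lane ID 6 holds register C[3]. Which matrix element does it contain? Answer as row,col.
6: grp=1,tig=2
[3] (1+8,2*2+1) = (9,5)

9,5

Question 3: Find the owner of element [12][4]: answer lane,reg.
r=12->g=4,rb=1  c=4->t=2,b0=0
L=4*4+2=18  i=1*2+0=2

18,2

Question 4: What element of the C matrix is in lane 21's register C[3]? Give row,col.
13,3

lane 21: grp=5 (21/4), tig=1 (21%4)
i=3: r=5+8=13, c=1*2+1=3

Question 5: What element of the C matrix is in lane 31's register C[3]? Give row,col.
15,7

L=31->gid=31>>2=7, tid=31&3=3
[3]->row 7+8=15  col 3·2+1=7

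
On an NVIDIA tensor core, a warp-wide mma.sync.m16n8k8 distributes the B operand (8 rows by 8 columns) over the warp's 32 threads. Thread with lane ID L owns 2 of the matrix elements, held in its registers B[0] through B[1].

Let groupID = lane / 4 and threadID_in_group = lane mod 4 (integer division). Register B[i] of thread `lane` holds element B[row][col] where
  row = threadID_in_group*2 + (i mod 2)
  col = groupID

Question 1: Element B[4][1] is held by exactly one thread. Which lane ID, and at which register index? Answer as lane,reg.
c=1→G=1  r=4→T=2,p=0
L=1*4+2=6  i=0=0

6,0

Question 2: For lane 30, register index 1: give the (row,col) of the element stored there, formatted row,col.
5,7

lane 30: G=7 (30/4), T=2 (30%4)
i=1: r=2*2+1=5, c=G=7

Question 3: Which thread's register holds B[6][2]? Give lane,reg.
11,0

c=2→G=2  r=6→T=3,p=0
L=2*4+3=11  i=0=0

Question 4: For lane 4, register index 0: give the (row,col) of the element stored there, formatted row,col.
lane 4: g=1 (4/4), t=0 (4%4)
i=0: r=0*2+0=0, c=g=1

0,1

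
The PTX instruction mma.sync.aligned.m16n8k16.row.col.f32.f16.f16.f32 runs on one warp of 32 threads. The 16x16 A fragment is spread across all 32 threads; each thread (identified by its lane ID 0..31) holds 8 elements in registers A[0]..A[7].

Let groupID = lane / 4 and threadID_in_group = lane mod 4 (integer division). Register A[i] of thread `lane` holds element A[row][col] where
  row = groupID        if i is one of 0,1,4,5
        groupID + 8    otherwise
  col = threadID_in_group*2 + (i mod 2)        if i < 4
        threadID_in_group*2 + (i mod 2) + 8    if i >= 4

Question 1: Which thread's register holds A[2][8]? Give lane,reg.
8,4

r=2→G=2,rhi=0  c=8→chi=1,T=0,p=0
L=2*4+0=8  i=1*4+0*2+0=4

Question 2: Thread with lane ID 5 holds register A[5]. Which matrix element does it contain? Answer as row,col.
1,11

lane 5: G=1 (5/4), T=1 (5%4)
i=5: r=1+0=1, c=1*2+1+8=11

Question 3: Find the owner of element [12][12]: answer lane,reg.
18,6

r: 12->gid=4,r8=1  c: 12->c8=1,tid=2,i&1=0
L=4*4+2=18  i=1*4+1*2+0=6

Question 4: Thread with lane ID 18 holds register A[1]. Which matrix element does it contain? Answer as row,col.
4,5

lane 18=>18/4=4, 18 mod 4=2
i=1  r:4+0=>4  c:2·2+1+0=>5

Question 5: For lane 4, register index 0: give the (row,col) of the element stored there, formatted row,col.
1,0

L=4→G=4>>2=1, T=4&3=0
[0]→row 1+0=1  col 0·2+0+0=0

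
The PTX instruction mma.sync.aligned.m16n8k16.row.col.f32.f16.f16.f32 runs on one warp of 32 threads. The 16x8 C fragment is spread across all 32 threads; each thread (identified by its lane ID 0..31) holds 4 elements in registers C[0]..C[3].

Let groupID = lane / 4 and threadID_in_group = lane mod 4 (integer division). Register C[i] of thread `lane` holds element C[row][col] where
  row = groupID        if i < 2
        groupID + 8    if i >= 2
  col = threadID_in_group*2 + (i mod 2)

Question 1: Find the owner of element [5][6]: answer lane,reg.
23,0

r=5⇒gr=5,Rb=0  c=6⇒th=3,odd=0
L=5*4+3=23  i=0*2+0=0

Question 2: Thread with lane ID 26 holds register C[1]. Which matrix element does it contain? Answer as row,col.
L=26→G=26>>2=6, T=26&3=2
[1]→row 6+0=6  col 2·2+1=5

6,5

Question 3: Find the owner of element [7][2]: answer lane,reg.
29,0

r=7->g=7,rb=0  c=2->t=1,b0=0
L=7*4+1=29  i=0*2+0=0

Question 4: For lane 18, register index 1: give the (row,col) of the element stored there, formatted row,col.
4,5

L=18⇒gr=18>>2=4, th=18&3=2
[1]⇒row 4+0=4  col 2·2+1=5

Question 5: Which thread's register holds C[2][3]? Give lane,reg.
r:2=>grp=2,rB=0  c:3=>tig=1,lo=1
L=2*4+1=9  i=0*2+1=1

9,1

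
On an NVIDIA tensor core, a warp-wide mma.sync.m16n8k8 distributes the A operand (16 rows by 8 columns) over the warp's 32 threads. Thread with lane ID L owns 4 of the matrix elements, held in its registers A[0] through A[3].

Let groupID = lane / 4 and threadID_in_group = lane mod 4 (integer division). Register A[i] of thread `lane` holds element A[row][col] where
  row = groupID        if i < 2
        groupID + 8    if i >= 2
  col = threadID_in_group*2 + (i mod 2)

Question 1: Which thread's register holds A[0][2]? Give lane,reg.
1,0

r:0=>grp=0,rB=0  c:2=>tig=1,lo=0
L=0*4+1=1  i=0*2+0=0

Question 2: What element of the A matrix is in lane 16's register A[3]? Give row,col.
16: G=4,T=0
[3] (4+8,0*2+1) = (12,1)

12,1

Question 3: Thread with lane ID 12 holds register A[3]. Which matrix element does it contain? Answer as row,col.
11,1

L=12->g=12>>2=3, t=12&3=0
[3]->row 3+8=11  col 0·2+1=1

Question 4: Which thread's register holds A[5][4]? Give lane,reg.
r=5→G=5,rhi=0  c=4→T=2,p=0
L=5*4+2=22  i=0*2+0=0

22,0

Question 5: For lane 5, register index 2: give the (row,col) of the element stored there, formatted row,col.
5: G=1,T=1
[2] (1+8,1*2+0) = (9,2)

9,2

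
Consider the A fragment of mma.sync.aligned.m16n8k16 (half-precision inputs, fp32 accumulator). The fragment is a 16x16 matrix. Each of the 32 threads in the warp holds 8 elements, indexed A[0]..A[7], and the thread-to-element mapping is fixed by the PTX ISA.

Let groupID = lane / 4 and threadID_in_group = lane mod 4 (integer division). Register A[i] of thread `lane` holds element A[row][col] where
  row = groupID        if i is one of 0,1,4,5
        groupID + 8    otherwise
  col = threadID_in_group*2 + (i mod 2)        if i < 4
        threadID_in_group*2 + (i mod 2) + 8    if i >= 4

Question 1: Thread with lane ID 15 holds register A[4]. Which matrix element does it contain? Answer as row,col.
L=15→G=15>>2=3, T=15&3=3
[4]→row 3+0=3  col 3·2+0+8=14

3,14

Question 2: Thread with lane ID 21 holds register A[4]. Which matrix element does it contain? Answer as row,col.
5,10

L=21=>grp=21>>2=5, tig=21&3=1
[4]=>row 5+0=5  col 1·2+0+8=10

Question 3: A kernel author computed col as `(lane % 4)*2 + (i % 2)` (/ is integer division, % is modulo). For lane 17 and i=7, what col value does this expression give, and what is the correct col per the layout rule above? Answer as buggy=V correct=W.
`(lane % 4)*2 + (i % 2)`[17,7]→3
lane 17: G=4 (17/4), T=1 (17%4)
i=7: r=4+8=12, c=1*2+1+8=11
col: 3 vs 11

buggy=3 correct=11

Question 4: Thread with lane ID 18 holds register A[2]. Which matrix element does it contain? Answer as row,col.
12,4

L=18->g=18>>2=4, t=18&3=2
[2]->row 4+8=12  col 2·2+0+0=4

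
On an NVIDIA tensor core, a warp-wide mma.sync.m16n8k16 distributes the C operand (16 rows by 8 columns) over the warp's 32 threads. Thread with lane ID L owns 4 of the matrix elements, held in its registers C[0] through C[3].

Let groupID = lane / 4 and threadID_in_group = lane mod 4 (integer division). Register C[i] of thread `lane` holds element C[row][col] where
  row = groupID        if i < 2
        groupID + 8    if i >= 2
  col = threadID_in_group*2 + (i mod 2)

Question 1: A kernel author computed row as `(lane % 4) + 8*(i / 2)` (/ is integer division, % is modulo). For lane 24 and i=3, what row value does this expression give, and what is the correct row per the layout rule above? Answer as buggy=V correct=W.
`(lane % 4) + 8*(i / 2)`[24,3]->8
24: gid=6,tid=0
[3] (6+8,0*2+1) = (14,1)
row: 8 vs 14

buggy=8 correct=14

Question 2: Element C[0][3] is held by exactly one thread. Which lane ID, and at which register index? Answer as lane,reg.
r:0=>grp=0,rB=0  c:3=>tig=1,lo=1
L=0*4+1=1  i=0*2+1=1

1,1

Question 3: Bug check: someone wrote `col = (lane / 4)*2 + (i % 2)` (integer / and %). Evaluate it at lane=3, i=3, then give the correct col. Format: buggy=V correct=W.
`(lane / 4)*2 + (i % 2)`[3,3]=>1
lane 3: grp=0 (3/4), tig=3 (3%4)
i=3: r=0+8=8, c=3*2+1=7
col: 1 vs 7

buggy=1 correct=7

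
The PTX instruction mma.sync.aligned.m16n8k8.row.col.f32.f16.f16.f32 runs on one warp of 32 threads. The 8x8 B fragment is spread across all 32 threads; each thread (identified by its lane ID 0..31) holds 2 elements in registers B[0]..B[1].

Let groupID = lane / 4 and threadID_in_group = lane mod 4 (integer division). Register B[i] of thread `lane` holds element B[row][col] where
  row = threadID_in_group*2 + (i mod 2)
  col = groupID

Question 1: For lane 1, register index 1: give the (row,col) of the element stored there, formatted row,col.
lane 1->1/4=0, 1 mod 4=1
i=1  r:2·1+1->3  c:0

3,0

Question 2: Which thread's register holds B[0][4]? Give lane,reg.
c=4⇒gr=4  r=0⇒th=0,odd=0
L=4*4+0=16  i=0=0

16,0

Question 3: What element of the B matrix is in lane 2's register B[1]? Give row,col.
5,0

lane 2=>2/4=0, 2 mod 4=2
i=1  r:2·2+1=>5  c:0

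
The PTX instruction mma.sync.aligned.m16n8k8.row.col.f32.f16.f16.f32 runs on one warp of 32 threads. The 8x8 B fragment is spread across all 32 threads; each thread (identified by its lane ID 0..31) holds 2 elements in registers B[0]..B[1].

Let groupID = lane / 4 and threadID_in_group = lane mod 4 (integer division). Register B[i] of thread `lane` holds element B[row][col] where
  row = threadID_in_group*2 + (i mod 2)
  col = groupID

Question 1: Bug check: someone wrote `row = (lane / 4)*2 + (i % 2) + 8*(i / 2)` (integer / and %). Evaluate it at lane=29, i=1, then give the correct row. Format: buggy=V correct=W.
`(lane / 4)*2 + (i % 2) + 8*(i / 2)`[29,1]->15
lane 29->29/4=7, 29 mod 4=1
i=1  r:2·1+1->3  c:7
row: 15 vs 3

buggy=15 correct=3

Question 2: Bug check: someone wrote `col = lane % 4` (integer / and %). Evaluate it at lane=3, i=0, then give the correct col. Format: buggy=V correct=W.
`lane % 4`[3,0]→3
L=3→G=3>>2=0, T=3&3=3
[0]→row 3·2+0=6  col G=0
col: 3 vs 0

buggy=3 correct=0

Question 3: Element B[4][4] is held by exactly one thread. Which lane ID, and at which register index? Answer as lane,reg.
18,0

c=4->g=4  r=4->t=2,b0=0
L=4*4+2=18  i=0=0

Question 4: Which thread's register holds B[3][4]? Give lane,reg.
17,1

c=4→G=4  r=3→T=1,p=1
L=4*4+1=17  i=1=1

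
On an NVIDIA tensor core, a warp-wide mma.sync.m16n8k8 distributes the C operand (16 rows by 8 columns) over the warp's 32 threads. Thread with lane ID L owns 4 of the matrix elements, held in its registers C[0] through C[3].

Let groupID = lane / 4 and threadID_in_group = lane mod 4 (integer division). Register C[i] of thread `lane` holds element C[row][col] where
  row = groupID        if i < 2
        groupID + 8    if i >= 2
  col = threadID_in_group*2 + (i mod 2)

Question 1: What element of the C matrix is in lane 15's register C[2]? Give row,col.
lane 15: gr=3 (15/4), th=3 (15%4)
i=2: r=3+8=11, c=3*2+0=6

11,6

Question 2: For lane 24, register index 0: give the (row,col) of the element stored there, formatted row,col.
6,0

lane 24: grp=6 (24/4), tig=0 (24%4)
i=0: r=6+0=6, c=0*2+0=0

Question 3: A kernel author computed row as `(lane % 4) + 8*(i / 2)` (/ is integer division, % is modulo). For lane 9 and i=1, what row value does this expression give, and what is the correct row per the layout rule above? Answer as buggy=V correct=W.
buggy=1 correct=2

`(lane % 4) + 8*(i / 2)`[9,1]⇒1
lane 9⇒9/4=2, 9 mod 4=1
i=1  r:2+0⇒2  c:2·1+1⇒3
row: 1 vs 2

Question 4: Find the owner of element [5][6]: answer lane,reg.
r=5->g=5,rb=0  c=6->t=3,b0=0
L=5*4+3=23  i=0*2+0=0

23,0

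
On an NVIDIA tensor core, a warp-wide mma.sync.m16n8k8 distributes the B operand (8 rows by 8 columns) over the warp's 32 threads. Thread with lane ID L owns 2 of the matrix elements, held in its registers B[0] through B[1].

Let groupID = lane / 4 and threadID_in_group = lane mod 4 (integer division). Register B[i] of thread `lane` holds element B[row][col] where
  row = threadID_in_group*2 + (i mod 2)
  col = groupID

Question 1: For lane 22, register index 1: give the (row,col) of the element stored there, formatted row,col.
5,5

22: gr=5,th=2
[1] (2*2+1,5) = (5,5)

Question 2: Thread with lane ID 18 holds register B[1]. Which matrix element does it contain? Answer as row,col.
lane 18->18/4=4, 18 mod 4=2
i=1  r:2·2+1->5  c:4

5,4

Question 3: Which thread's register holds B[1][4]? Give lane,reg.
c=4→G=4  r=1→T=0,p=1
L=4*4+0=16  i=1=1

16,1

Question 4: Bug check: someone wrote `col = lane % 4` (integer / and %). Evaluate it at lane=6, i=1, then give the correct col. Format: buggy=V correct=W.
buggy=2 correct=1

`lane % 4`[6,1]=>2
6: grp=1,tig=2
[1] (2*2+1,1) = (5,1)
col: 2 vs 1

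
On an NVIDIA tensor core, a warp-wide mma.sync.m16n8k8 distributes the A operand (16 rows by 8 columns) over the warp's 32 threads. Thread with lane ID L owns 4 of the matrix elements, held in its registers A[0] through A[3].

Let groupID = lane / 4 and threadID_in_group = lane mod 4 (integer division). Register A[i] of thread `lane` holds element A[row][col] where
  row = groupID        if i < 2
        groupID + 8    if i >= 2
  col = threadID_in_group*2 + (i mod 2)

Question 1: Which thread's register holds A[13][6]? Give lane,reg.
23,2

r=13⇒gr=5,Rb=1  c=6⇒th=3,odd=0
L=5*4+3=23  i=1*2+0=2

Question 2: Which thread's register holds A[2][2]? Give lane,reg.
r=2->g=2,rb=0  c=2->t=1,b0=0
L=2*4+1=9  i=0*2+0=0

9,0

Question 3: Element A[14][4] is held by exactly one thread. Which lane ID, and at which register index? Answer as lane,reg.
r: 14->gid=6,r8=1  c: 4->tid=2,i&1=0
L=6*4+2=26  i=1*2+0=2

26,2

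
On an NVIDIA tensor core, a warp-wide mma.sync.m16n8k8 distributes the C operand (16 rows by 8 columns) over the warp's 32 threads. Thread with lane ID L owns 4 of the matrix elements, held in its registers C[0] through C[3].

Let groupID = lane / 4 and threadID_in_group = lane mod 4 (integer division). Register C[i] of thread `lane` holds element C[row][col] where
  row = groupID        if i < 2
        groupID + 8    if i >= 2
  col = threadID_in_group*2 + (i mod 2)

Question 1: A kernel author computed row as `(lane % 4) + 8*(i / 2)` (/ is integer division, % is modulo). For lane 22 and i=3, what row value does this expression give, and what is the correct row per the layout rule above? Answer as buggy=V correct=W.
`(lane % 4) + 8*(i / 2)`[22,3]=>10
lane 22=>22/4=5, 22 mod 4=2
i=3  r:5+8=>13  c:2·2+1=>5
row: 10 vs 13

buggy=10 correct=13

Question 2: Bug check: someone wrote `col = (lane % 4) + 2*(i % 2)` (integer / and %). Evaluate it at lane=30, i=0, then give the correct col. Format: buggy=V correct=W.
buggy=2 correct=4

`(lane % 4) + 2*(i % 2)`[30,0]->2
L=30->gid=30>>2=7, tid=30&3=2
[0]->row 7+0=7  col 2·2+0=4
col: 2 vs 4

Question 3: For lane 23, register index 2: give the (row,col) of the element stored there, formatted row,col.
13,6

L=23→G=23>>2=5, T=23&3=3
[2]→row 5+8=13  col 3·2+0=6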